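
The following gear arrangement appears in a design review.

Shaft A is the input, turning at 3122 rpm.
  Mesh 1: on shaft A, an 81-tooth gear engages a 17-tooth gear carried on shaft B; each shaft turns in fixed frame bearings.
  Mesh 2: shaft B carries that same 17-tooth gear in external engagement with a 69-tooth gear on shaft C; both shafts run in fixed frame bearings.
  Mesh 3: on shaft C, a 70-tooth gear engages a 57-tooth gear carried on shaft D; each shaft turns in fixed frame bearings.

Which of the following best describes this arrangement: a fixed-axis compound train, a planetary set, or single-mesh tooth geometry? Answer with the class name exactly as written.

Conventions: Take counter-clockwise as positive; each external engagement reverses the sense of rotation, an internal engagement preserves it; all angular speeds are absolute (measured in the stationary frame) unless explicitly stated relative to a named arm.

fixed-axis compound train

3-mesh fixed-axis compound train (all bearings frame-fixed)
classification: fixed-axis compound train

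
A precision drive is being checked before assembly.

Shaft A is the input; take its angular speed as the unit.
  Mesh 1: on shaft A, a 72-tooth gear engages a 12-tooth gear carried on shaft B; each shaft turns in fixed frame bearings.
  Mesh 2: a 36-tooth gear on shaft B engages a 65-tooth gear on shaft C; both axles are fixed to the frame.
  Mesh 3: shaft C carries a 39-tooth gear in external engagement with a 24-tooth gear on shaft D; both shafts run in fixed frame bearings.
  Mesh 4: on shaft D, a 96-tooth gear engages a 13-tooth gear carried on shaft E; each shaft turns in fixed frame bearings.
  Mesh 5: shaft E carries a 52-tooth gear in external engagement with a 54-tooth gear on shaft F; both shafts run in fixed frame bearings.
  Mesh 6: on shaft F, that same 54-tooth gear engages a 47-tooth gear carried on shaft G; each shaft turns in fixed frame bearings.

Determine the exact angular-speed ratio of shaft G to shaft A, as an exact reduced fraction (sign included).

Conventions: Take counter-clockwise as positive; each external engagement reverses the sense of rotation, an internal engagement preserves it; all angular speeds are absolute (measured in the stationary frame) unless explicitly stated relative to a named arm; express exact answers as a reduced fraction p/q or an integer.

10368/235

class = fixed-axis compound train [6 meshes; 6 ratios multiply, 6 sense flips]
mesh 1 [72T→12T]: running ratio 6, sense −
mesh 2 [36T→65T]: running ratio 216/65, sense +
mesh 3 [39T→24T]: running ratio 27/5, sense −
mesh 4 [96T→13T]: running ratio 2592/65, sense +
mesh 5 [52T→54T]: running ratio 192/5, sense −
mesh 6 [54T→47T]: running ratio 10368/235, sense +
ω_out/ω_in = 10368/235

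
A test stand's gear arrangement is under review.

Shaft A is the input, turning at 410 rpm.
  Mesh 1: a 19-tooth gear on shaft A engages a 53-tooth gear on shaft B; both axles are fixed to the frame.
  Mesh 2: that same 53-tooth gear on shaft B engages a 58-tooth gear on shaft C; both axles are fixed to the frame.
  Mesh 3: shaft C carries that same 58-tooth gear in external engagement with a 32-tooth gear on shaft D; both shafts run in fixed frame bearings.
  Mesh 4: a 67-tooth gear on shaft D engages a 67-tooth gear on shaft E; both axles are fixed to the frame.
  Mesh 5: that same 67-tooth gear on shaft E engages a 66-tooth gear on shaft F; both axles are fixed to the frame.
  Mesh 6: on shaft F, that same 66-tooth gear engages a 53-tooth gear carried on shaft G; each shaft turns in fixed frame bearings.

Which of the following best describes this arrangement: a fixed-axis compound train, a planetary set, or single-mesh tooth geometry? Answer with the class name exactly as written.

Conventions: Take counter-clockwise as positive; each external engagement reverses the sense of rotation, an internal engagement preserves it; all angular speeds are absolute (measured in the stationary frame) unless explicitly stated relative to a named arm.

fixed-axis compound train

class = fixed-axis compound train [6 meshes; 6 ratios multiply, 6 sense flips]
classification: fixed-axis compound train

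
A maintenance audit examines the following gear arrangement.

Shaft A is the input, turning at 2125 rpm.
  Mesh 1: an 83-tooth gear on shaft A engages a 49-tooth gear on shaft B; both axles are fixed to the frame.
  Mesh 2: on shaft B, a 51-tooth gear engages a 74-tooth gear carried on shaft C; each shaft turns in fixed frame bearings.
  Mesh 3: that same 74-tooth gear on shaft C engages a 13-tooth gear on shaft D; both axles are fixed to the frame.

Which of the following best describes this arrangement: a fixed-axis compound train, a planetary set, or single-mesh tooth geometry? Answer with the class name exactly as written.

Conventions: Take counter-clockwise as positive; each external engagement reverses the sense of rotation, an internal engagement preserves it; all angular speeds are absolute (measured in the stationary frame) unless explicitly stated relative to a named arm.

fixed-axis compound train

recognized (4 fixed axles, 3 meshes): fixed-axis compound train
classification: fixed-axis compound train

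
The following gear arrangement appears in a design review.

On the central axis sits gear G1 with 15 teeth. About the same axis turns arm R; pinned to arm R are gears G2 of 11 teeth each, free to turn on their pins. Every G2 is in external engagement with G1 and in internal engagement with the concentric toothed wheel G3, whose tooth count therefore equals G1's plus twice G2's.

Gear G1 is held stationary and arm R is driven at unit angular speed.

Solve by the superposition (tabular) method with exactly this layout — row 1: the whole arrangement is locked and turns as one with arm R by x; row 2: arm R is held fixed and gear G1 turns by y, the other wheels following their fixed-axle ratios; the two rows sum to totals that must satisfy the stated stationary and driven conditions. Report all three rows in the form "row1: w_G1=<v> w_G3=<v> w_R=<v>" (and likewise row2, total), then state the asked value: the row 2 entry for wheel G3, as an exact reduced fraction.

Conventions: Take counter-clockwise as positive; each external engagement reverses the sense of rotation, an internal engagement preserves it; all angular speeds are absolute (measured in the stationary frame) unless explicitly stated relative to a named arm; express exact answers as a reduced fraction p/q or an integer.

row1: w_G1=1 w_G3=1 w_R=1
row2: w_G1=-1 w_G3=15/37 w_R=0
total: w_G1=0 w_G3=52/37 w_R=1
asked value: 15/37

recognized (axles ride arm R): planetary set, 15/11/37 teeth
superposition row 1 [locked train]: every member turns x
row 2 (arm held, sun turns y): ω_ring = −(15/37)·y, ω_arm = 0
boundary: total ω_sun = x + y = 0 and total ω_arm = x = 1  ⇒  y = -1, x = 1
row 2 ring = −(15/37)·(-1) = 15/37
totals (row 1 + row 2): sun 1 + (-1) = 0, ring 1 + 15/37 = 52/37, arm 1 + 0 = 1
asked cell (row2, ring) = 15/37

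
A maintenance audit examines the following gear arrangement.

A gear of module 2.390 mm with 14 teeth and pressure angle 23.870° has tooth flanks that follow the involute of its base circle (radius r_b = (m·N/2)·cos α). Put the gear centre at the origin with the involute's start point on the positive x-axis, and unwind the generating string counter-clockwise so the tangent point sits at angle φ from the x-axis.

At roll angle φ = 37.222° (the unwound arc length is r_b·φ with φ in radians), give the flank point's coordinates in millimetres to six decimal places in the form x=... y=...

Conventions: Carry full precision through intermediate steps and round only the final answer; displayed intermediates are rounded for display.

single-mesh involute tooth geometry (14T wheel at module 2.390)
pitch radius r_p = m·N/2 = 2.390·14/2 = 16.730000
base radius r_b = r_p·cos α = 16.730000·cos 23.870° = 15.299016
roll angle φ = 37.222° = 0.64964645 rad
x = r_b·(cos φ + φ·sin φ) = 18.194691
y = r_b·(sin φ − φ·cos φ) = 1.340086

x=18.194691 y=1.340086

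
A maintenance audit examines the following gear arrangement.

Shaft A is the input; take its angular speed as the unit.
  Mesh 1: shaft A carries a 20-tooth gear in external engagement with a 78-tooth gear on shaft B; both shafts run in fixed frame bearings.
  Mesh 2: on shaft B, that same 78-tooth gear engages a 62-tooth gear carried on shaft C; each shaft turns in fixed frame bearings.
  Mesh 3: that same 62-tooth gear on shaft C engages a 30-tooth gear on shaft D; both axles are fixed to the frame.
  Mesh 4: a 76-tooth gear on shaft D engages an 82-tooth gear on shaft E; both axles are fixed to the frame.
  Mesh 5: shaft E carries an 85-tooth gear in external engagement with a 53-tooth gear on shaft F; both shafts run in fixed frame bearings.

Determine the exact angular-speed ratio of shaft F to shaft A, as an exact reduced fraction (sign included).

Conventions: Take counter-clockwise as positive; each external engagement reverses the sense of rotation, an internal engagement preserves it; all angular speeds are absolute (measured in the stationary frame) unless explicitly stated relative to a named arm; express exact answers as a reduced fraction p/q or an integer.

class = fixed-axis compound train [5 meshes; 5 ratios multiply, 5 sense flips]
mesh 1 [20T→78T]: running ratio 10/39, sense −
mesh 2 [78T→62T]: running ratio 10/31, sense +
mesh 3 [62T→30T]: running ratio 2/3, sense −
mesh 4 [76T→82T]: running ratio 76/123, sense +
mesh 5 [85T→53T]: running ratio 6460/6519, sense −
ω_out/ω_in = -6460/6519

-6460/6519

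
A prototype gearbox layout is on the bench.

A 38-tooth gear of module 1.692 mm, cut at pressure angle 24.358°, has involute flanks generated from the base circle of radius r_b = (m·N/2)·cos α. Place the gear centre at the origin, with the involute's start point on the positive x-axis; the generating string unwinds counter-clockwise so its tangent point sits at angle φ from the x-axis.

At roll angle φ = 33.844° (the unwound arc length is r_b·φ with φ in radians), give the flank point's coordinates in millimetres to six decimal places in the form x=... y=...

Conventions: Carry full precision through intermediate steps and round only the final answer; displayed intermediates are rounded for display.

recognized (one wheel, involute flank): single-mesh tooth geometry, m = 1.692, N = 38
pitch radius r_p = m·N/2 = 1.692·38/2 = 32.148000
base radius r_b = r_p·cos α = 32.148000·cos 24.358° = 29.286386
roll angle φ = 33.844° = 0.59068923 rad
x = r_b·(cos φ + φ·sin φ) = 33.958492
y = r_b·(sin φ − φ·cos φ) = 1.942640

x=33.958492 y=1.942640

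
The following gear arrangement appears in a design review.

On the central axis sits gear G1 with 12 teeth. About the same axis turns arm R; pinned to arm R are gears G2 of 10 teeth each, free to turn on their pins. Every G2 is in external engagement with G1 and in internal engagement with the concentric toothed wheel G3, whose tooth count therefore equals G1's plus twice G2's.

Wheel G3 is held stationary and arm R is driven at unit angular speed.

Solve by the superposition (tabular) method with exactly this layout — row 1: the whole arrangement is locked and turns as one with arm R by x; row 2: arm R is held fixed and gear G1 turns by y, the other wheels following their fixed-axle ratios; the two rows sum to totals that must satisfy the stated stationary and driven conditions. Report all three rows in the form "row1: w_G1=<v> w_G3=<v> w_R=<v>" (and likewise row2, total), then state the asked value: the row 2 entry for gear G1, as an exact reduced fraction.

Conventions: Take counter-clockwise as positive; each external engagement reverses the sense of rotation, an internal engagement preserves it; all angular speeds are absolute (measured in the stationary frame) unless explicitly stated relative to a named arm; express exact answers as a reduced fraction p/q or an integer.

row1: w_G1=1 w_G3=1 w_R=1
row2: w_G1=8/3 w_G3=-1 w_R=0
total: w_G1=11/3 w_G3=0 w_R=1
asked value: 8/3

planetary set (12T centre, 10T on arm, 32T internal) — Willis relation
row 1: whole set turns with the arm by x
superposition row 2 [arm held]: sun y, ring −(12/32)·y, arm 0
boundary: total ω_ring = x − (12/32)·y = 0 and total ω_arm = x = 1  ⇒  y = 8/3, x = 1
row 2 ring = −(12/32)·8/3 = -1
totals (row 1 + row 2): sun 1 + 8/3 = 11/3, ring 1 + (-1) = 0, arm 1 + 0 = 1
asked cell (row2, sun) = 8/3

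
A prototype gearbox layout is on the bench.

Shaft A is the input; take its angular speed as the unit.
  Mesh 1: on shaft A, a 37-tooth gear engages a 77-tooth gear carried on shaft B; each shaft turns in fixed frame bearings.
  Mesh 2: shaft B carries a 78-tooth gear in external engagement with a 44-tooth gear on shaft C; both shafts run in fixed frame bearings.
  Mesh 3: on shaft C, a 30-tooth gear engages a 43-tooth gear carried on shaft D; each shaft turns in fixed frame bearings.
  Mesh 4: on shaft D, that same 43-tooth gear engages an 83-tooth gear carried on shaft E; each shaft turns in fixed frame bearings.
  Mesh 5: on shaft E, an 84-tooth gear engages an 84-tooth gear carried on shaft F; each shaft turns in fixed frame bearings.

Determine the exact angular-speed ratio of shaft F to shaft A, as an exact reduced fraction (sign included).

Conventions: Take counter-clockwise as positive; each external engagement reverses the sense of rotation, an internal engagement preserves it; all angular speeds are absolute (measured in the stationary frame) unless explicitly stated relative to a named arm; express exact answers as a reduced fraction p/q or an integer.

-21645/70301

class = fixed-axis compound train [5 meshes; 5 ratios multiply, 5 sense flips]
mesh 1 [37T→77T]: running ratio 37/77, sense −
mesh 2 [78T→44T]: running ratio 1443/1694, sense +
mesh 3 [30T→43T]: running ratio 21645/36421, sense −
mesh 4 [43T→83T]: running ratio 21645/70301, sense +
mesh 5 [84T→84T]: running ratio 21645/70301, sense −
ω_out/ω_in = -21645/70301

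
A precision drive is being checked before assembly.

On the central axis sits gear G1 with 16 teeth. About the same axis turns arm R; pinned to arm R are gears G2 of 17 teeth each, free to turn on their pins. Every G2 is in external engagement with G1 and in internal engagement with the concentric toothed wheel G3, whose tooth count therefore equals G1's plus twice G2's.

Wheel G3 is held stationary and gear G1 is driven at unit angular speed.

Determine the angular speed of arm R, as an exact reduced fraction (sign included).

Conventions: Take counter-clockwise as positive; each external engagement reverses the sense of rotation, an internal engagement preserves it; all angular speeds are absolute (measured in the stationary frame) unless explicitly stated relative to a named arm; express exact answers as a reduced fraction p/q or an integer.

8/33

class = planetary set [G3 = 16+2·17 = 50; Willis about the carrier]
ring teeth: 16 + 2·17 = 50
16(ω_sun−ω_arm) = −50(ω_ring−ω_arm),  ω_ring = 0, ω_sun = 1
16(1−ω_arm) = −50(0−ω_arm)  ⇒  66·ω_arm = 16  ⇒  ω_arm = 8/33
exact speed ratio = 8/33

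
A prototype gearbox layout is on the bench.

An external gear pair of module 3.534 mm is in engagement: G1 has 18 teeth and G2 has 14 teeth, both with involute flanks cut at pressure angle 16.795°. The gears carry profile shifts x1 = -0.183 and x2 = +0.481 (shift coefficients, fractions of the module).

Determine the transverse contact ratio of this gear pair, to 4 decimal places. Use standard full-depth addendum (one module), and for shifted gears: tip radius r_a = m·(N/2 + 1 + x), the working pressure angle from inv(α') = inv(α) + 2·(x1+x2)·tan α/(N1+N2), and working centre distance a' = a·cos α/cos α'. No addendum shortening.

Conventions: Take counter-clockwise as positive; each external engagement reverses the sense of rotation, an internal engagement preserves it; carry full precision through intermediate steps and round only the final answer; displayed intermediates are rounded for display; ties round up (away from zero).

1.4649

recognized (one external pair, fixed centres): single-mesh tooth geometry, m = 3.534, N1 = 18, N2 = 14
base radii: r_b1 = 30.449306, r_b2 = 23.682794
tip radii: r_a1 = 34.693278, r_a2 = 29.971854
inv(α') = inv(16.795°) + 2·(-0.183+0.481)·tan α/(18+14) = 0.01431598  ⇒  α' = 19.74192°
a' = a·cos α / cos α' = 56.5440·cos 16.795°/cos 19.74192° = 57.512471
action lengths: √(r_a1²−r_b1²) = 16.627186, √(r_a2²−r_b2²) = 18.369467
base pitch p_b = π·m·cos α = 10.628813
CR = (16.627186 + 18.369467 − 57.512471·sin 19.74192°)/10.628813 = 1.464873
contact ratio ≈ 1.4649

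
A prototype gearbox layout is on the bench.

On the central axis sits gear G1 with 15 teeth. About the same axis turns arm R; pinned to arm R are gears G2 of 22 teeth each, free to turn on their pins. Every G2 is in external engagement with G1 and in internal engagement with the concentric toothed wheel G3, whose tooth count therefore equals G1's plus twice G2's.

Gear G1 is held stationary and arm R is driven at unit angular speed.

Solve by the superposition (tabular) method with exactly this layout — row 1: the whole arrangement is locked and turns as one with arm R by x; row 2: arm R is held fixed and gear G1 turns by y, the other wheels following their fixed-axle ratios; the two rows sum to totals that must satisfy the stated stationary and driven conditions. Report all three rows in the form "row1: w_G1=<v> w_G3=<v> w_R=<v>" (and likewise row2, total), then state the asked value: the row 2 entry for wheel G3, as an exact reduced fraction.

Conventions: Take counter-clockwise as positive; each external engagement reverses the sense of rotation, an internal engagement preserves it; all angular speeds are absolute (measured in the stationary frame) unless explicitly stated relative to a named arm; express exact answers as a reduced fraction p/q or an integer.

topology: planetary set — G1 15T / G2 22T / G3 59T, arm = carrier (Willis)
row 1 (train locked, turned with arm): all members turn x
row 2: sun turns y, ring = −(15/59)·y, arm 0
boundary: total ω_sun = x + y = 0 and total ω_arm = x = 1  ⇒  y = -1, x = 1
row 2 ring = −(15/59)·(-1) = 15/59
totals (row 1 + row 2): sun 1 + (-1) = 0, ring 1 + 15/59 = 74/59, arm 1 + 0 = 1
asked cell (row2, ring) = 15/59

row1: w_G1=1 w_G3=1 w_R=1
row2: w_G1=-1 w_G3=15/59 w_R=0
total: w_G1=0 w_G3=74/59 w_R=1
asked value: 15/59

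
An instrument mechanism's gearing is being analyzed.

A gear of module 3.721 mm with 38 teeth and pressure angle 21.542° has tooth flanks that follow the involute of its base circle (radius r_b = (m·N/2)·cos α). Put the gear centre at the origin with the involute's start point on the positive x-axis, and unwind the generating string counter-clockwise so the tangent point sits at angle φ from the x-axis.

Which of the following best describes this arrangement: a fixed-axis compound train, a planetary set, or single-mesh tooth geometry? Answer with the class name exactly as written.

single-mesh tooth geometry

class = single-mesh tooth geometry [base-circle involute, m = 3.721, 38T]
classification: single-mesh tooth geometry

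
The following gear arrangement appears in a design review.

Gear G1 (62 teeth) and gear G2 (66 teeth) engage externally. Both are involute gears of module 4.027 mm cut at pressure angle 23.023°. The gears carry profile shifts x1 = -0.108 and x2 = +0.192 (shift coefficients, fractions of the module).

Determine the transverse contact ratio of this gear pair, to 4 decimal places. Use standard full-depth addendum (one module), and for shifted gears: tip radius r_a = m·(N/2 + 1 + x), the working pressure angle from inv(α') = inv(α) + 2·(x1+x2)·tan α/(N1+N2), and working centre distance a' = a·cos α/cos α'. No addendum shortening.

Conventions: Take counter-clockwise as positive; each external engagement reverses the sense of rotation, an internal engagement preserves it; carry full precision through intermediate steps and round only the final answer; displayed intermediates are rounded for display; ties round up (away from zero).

class = single-mesh tooth geometry [involute pair 62T × 66T, m = 4.027]
base radii: r_b1 = 114.893475, r_b2 = 122.305957
tip radii: r_a1 = 128.429084, r_a2 = 137.691184
inv(α') = inv(23.023°) + 2·(-0.108+0.192)·tan α/(62+66) = 0.02367924  ⇒  α' = 23.19847°
a' = a·cos α / cos α' = 257.7280·cos 23.023°/cos 23.19847° = 258.065052
action lengths: √(r_a1²−r_b1²) = 57.389190, √(r_a2²−r_b2²) = 63.246463
base pitch p_b = π·m·cos α = 11.643500
CR = (57.389190 + 63.246463 − 258.065052·sin 23.19847°)/11.643500 = 1.630040
contact ratio ≈ 1.6300

1.6300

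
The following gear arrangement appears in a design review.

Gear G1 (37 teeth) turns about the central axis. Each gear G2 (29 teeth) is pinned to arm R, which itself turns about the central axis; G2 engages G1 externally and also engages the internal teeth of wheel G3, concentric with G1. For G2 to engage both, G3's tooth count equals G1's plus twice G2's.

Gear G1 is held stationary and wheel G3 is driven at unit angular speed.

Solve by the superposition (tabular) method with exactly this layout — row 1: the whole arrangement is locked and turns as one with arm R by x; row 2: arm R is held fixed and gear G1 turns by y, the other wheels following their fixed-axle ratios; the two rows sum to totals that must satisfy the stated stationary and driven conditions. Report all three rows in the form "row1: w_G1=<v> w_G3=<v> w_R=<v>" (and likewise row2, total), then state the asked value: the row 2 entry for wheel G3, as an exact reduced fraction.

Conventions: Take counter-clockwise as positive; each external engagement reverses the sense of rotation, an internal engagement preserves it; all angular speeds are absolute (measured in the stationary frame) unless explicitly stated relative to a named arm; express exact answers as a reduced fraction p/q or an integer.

planetary set (37T centre, 29T on arm, 95T internal) — Willis relation
row 1 (train locked, turned with arm): all members turn x
superposition row 2 [arm held]: sun y, ring −(37/95)·y, arm 0
boundary: total ω_sun = x + y = 0 and total ω_ring = x − (37/95)·y = 1  ⇒  y = -95/132, x = 95/132
row 2 ring = −(37/95)·(-95/132) = 37/132
totals (row 1 + row 2): sun 95/132 + (-95/132) = 0, ring 95/132 + 37/132 = 1, arm 95/132 + 0 = 95/132
asked cell (row2, ring) = 37/132

row1: w_G1=95/132 w_G3=95/132 w_R=95/132
row2: w_G1=-95/132 w_G3=37/132 w_R=0
total: w_G1=0 w_G3=1 w_R=95/132
asked value: 37/132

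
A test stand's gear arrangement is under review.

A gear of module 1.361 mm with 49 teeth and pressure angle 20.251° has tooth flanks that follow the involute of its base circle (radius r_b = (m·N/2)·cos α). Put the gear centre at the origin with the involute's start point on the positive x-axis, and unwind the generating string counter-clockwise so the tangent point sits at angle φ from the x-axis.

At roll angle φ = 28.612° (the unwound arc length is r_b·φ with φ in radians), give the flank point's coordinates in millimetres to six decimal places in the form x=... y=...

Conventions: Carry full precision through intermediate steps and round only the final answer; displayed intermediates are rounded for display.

x=34.944112 y=1.266483

topology: single-mesh involute geometry — m = 1.361, N = 49
pitch radius r_p = m·N/2 = 1.361·49/2 = 33.344500
base radius r_b = r_p·cos α = 33.344500·cos 20.251° = 31.283320
roll angle φ = 28.612° = 0.49937361 rad
x = r_b·(cos φ + φ·sin φ) = 34.944112
y = r_b·(sin φ − φ·cos φ) = 1.266483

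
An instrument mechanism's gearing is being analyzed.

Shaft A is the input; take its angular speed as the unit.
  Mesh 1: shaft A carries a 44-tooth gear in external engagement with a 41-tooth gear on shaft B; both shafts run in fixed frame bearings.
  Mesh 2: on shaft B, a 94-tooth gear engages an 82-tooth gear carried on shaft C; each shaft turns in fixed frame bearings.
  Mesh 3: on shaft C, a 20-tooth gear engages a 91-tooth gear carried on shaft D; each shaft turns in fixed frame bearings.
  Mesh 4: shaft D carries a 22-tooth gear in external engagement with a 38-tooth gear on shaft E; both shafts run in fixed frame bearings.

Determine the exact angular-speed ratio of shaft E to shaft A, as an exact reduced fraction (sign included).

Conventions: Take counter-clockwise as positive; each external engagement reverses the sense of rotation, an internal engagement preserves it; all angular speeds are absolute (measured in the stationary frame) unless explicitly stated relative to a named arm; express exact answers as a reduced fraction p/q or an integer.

454960/2906449

class = fixed-axis compound train [4 meshes; 4 ratios multiply, 4 sense flips]
mesh 1 [44T→41T]: running ratio 44/41, sense −
mesh 2 [94T→82T]: running ratio 2068/1681, sense +
mesh 3 [20T→91T]: running ratio 41360/152971, sense −
mesh 4 [22T→38T]: running ratio 454960/2906449, sense +
ω_out/ω_in = 454960/2906449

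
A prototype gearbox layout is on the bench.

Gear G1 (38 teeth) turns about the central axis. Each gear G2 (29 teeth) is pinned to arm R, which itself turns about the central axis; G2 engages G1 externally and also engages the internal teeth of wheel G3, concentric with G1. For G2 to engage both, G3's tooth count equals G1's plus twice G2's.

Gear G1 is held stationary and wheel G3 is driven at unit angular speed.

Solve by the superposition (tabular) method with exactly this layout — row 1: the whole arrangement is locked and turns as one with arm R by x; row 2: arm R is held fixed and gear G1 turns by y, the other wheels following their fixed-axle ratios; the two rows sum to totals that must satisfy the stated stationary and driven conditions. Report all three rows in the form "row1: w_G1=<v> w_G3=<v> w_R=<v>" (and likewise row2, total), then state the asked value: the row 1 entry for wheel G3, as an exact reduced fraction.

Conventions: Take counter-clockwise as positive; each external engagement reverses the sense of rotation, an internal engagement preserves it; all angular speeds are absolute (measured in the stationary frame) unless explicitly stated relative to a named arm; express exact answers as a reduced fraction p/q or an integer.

row1: w_G1=48/67 w_G3=48/67 w_R=48/67
row2: w_G1=-48/67 w_G3=19/67 w_R=0
total: w_G1=0 w_G3=1 w_R=48/67
asked value: 48/67

class = planetary set [G3 = 38+2·29 = 96; Willis about the carrier]
superposition row 1 [locked train]: every member turns x
row 2 (arm held, sun turns y): ω_ring = −(38/96)·y, ω_arm = 0
boundary: total ω_sun = x + y = 0 and total ω_ring = x − (38/96)·y = 1  ⇒  y = -48/67, x = 48/67
row 2 ring = −(38/96)·(-48/67) = 19/67
totals (row 1 + row 2): sun 48/67 + (-48/67) = 0, ring 48/67 + 19/67 = 1, arm 48/67 + 0 = 48/67
asked cell (row1, ring) = 48/67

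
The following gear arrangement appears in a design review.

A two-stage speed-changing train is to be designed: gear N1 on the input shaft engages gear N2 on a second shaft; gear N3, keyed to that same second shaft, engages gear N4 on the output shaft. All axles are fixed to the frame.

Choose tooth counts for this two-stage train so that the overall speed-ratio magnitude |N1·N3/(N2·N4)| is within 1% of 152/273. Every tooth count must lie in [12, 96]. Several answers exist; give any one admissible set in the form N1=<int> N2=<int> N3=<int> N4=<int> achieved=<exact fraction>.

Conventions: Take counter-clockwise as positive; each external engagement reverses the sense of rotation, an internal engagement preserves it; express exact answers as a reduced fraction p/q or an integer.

design class (target 152/273): fixed-axis compound train
target = 152/273 in lowest terms: an exact hit needs N1·N3 = k·152 and N2·N4 = k·273 for one integer k, every count in [12, 96]; additionally prefer no 1:1 stage (N1 ≠ N2, N3 ≠ N4)
k = 1: no 1:1-free in-range split of k·152 and k·273 into factor pairs; take k = 2
k = 2: N1·N3 = 304 = 16·19, N2·N4 = 546 = 13·42
achieved = 16·19/(13·42) = 152/273; |achieved − target| = 0 ≤ 38/6825 ✓

N1=16 N2=13 N3=19 N4=42 achieved=152/273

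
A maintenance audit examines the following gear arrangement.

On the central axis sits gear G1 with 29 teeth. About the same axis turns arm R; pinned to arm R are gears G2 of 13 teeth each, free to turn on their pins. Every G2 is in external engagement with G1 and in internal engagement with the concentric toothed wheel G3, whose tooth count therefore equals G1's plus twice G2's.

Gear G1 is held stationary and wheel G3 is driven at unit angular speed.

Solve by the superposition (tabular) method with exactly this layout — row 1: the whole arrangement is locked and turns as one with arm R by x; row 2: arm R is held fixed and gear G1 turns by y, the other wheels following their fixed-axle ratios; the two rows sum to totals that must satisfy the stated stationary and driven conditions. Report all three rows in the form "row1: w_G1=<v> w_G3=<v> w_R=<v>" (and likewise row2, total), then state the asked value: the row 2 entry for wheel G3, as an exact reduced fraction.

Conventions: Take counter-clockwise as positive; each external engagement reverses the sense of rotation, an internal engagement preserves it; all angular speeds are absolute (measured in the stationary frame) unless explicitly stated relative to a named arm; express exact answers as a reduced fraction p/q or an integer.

row1: w_G1=55/84 w_G3=55/84 w_R=55/84
row2: w_G1=-55/84 w_G3=29/84 w_R=0
total: w_G1=0 w_G3=1 w_R=55/84
asked value: 29/84

planetary set (29T centre, 13T on arm, 55T internal) — Willis relation
row 1 — lock + rotate with arm: ω_sun = ω_ring = ω_arm = x
row 2 — arm fixed, fixed-axis ratios: sun y, ring −(29/55)·y, arm 0
boundary: total ω_sun = x + y = 0 and total ω_ring = x − (29/55)·y = 1  ⇒  y = -55/84, x = 55/84
row 2 ring = −(29/55)·(-55/84) = 29/84
totals (row 1 + row 2): sun 55/84 + (-55/84) = 0, ring 55/84 + 29/84 = 1, arm 55/84 + 0 = 55/84
asked cell (row2, ring) = 29/84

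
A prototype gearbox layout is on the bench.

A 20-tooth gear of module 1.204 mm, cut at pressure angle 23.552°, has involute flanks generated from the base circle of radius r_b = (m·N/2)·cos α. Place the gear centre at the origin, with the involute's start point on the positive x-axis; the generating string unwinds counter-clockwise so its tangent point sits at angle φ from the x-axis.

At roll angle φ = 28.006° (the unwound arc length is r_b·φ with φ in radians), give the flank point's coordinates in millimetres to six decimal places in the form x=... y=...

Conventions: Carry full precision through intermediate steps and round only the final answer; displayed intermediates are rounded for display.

x=12.277824 y=0.419474

class = single-mesh tooth geometry [base-circle involute, m = 1.204, 20T]
pitch radius r_p = m·N/2 = 1.204·20/2 = 12.040000
base radius r_b = r_p·cos α = 12.040000·cos 23.552° = 11.037042
roll angle φ = 28.006° = 0.48879691 rad
x = r_b·(cos φ + φ·sin φ) = 12.277824
y = r_b·(sin φ − φ·cos φ) = 0.419474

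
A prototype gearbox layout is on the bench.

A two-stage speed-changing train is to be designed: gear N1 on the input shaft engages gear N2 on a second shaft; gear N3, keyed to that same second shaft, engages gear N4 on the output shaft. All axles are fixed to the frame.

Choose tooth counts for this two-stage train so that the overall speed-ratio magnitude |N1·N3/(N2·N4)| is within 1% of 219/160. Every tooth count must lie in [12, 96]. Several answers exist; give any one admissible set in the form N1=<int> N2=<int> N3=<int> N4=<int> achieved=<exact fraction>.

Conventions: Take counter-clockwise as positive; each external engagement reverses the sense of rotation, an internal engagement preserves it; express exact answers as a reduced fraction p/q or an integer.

N1=12 N2=16 N3=73 N4=40 achieved=219/160

topology: fixed-axis compound train — 2 stages, target 219/160
target = 219/160 in lowest terms: an exact hit needs N1·N3 = k·219 and N2·N4 = k·160 for one integer k, every count in [12, 96]; additionally prefer no 1:1 stage (N1 ≠ N2, N3 ≠ N4)
k = 1…3: no 1:1-free in-range split of k·219 and k·160 into factor pairs; take k = 4
k = 4: N1·N3 = 876 = 12·73, N2·N4 = 640 = 16·40
achieved = 12·73/(16·40) = 219/160; |achieved − target| = 0 ≤ 219/16000 ✓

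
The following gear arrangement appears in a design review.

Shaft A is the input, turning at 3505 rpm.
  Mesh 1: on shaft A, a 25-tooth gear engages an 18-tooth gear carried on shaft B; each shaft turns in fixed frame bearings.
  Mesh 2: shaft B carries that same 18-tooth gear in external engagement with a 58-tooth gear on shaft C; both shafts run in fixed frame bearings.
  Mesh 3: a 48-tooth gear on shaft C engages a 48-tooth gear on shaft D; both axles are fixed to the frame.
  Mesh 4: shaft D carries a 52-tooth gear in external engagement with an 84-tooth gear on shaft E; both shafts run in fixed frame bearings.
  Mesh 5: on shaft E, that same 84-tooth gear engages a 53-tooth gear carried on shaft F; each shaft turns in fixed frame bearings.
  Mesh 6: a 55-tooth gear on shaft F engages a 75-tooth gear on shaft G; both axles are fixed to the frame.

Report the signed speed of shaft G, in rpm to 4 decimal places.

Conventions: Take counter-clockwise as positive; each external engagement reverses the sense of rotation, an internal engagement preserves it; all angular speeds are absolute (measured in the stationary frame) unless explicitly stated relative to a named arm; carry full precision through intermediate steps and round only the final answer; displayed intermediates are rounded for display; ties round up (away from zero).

+1086.9985 rpm

6-mesh fixed-axis compound train (all bearings frame-fixed)
mesh 1 [25T→18T]: ω = 3505.0000×25/18 = 4868.0556 rpm, sense flips to −
mesh 2 [18T→58T]: ω = 4868.0556×18/58 = 1510.7759 rpm, sense flips to +
mesh 3 [48T→48T]: ω = 1510.7759×48/48 = 1510.7759 rpm, sense flips to −
mesh 4 [52T→84T]: ω = 1510.7759×52/84 = 935.2422 rpm, sense flips to +
mesh 5 [84T→53T]: ω = 935.2422×84/53 = 1482.2707 rpm, sense flips to −
mesh 6 [55T→75T]: ω = 1482.2707×55/75 = 1086.9985 rpm, sense flips to +
signed output speed = +1086.9985 rpm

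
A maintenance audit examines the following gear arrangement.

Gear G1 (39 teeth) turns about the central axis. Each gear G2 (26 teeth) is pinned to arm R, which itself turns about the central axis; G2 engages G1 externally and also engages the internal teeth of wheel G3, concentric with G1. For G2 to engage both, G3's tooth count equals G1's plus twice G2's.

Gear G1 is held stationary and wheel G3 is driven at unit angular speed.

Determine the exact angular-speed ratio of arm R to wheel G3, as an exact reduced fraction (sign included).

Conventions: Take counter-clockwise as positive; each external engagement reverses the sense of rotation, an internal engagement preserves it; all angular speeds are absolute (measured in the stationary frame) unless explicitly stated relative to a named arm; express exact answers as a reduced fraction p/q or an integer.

class = planetary set [G3 = 39+2·26 = 91; Willis about the carrier]
ring teeth: 39 + 2·26 = 91
39(ω_sun−ω_arm) = −91(ω_ring−ω_arm),  ω_sun = 0, ω_ring = 1
39(0−ω_arm) = −91(1−ω_arm)  ⇒  130·ω_arm = 91  ⇒  ω_arm = 7/10
ω_out/ω_in = 7/10

7/10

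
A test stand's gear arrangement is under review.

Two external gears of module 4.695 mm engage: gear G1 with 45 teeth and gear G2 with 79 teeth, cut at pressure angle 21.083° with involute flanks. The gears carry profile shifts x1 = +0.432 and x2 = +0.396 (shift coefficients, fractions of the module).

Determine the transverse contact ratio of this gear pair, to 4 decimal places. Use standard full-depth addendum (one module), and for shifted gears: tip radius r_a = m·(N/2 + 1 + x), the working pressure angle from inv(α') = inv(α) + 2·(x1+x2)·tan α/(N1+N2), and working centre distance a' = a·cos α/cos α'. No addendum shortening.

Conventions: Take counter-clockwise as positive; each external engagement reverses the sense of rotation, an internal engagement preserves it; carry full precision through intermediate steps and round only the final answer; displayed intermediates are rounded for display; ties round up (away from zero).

1.6330

recognized (one external pair, fixed centres): single-mesh tooth geometry, m = 4.695, N1 = 45, N2 = 79
base radii: r_b1 = 98.566158, r_b2 = 173.038367
tip radii: r_a1 = 112.360740, r_a2 = 192.006720
inv(α') = inv(21.083°) + 2·(+0.432+0.396)·tan α/(45+79) = 0.02270793  ⇒  α' = 22.89094°
a' = a·cos α / cos α' = 291.0900·cos 21.083°/cos 22.89094° = 294.822714
action lengths: √(r_a1²−r_b1²) = 53.941156, √(r_a2²−r_b2²) = 83.212404
base pitch p_b = π·m·cos α = 13.762432
CR = (53.941156 + 83.212404 − 294.822714·sin 22.89094°)/13.762432 = 1.632992
contact ratio ≈ 1.6330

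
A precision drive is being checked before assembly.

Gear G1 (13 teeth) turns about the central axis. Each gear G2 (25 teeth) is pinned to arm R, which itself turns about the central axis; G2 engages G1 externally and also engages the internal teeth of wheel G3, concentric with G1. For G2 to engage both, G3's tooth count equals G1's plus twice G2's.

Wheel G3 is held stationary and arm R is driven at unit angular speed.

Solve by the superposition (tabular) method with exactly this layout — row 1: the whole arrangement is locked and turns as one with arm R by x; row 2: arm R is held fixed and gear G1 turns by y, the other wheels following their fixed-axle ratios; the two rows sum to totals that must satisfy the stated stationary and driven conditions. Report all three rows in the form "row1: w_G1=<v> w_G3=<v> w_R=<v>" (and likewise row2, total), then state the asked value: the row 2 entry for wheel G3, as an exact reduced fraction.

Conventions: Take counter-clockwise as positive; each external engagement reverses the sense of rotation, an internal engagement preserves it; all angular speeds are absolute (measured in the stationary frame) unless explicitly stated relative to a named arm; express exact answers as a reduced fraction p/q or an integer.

row1: w_G1=1 w_G3=1 w_R=1
row2: w_G1=63/13 w_G3=-1 w_R=0
total: w_G1=76/13 w_G3=0 w_R=1
asked value: -1

class = planetary set [G3 = 13+2·25 = 63; Willis about the carrier]
row 1 — lock + rotate with arm: ω_sun = ω_ring = ω_arm = x
superposition row 2 [arm held]: sun y, ring −(13/63)·y, arm 0
boundary: total ω_ring = x − (13/63)·y = 0 and total ω_arm = x = 1  ⇒  y = 63/13, x = 1
row 2 ring = −(13/63)·63/13 = -1
totals (row 1 + row 2): sun 1 + 63/13 = 76/13, ring 1 + (-1) = 0, arm 1 + 0 = 1
asked cell (row2, ring) = -1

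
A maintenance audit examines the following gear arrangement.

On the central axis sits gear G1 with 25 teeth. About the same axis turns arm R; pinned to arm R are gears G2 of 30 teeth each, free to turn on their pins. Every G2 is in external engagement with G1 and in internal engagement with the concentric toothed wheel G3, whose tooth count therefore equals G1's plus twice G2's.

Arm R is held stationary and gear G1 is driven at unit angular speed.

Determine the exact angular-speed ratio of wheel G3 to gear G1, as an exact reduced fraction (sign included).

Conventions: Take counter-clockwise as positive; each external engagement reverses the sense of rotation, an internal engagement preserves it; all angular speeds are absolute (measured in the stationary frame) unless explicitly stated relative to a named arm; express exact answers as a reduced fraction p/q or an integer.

planetary set (25T centre, 30T on arm, 85T internal) — Willis relation
ring teeth: 25 + 2·30 = 85
25(ω_sun−ω_arm) = −85(ω_ring−ω_arm),  ω_arm = 0, ω_sun = 1
ω_ring = 0 − (25/85)(1−0) = -5/17
ω_out/ω_in = -5/17

-5/17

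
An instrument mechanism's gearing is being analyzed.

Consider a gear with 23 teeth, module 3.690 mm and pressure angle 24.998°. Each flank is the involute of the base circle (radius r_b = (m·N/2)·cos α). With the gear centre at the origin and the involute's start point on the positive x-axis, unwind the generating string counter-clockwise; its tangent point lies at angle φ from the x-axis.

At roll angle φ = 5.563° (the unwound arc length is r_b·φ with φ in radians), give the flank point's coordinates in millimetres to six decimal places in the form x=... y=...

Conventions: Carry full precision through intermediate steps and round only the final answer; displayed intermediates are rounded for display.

x=38.640650 y=0.011723

recognized (one wheel, involute flank): single-mesh tooth geometry, m = 3.690, N = 23
pitch radius r_p = m·N/2 = 3.690·23/2 = 42.435000
base radius r_b = r_p·cos α = 42.435000·cos 24.998° = 38.459797
roll angle φ = 5.563° = 0.09709267 rad
x = r_b·(cos φ + φ·sin φ) = 38.640650
y = r_b·(sin φ − φ·cos φ) = 0.011723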